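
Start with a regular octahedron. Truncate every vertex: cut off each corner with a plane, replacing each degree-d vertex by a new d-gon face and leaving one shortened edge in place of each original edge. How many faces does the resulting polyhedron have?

The base solid has V = 6, E = 12, F = 8.
Truncation replaces each original edge-end by a new vertex, so V′ = 2E = 24.
Each original edge survives, and each old vertex of degree d contributes d new edges; summing degrees gives Σd = 2E, so E′ = E + 2E = 3E = 36.
Each original face survives and each original vertex becomes one new face: F′ = F + V = 14.

14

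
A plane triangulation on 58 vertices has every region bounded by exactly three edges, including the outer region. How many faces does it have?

In a plane triangulation 3F = 2E and V − E + F = 2, so F = 2V − 4 = 2·58 − 4 = 112.

112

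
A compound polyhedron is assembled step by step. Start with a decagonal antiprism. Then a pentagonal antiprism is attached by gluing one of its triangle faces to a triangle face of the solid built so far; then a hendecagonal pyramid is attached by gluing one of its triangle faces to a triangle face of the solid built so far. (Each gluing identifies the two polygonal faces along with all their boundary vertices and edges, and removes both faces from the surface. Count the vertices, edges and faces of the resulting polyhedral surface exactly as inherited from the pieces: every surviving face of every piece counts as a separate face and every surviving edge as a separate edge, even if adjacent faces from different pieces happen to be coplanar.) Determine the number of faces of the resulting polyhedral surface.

A decagonal antiprism: V=20, E=40, F=22.
Attach a pentagonal antiprism (V=10, E=20, F=12) along a 3-gon: merge 3 vertices and 3 edges, delete both glued faces → V=27, E=57, F=32.
Attach a hendecagonal pyramid (V=12, E=22, F=12) along a 3-gon: merge 3 vertices and 3 edges, delete both glued faces → V=36, E=76, F=42.
Check: V − E + F = 36 − 76 + 42 = 2.

42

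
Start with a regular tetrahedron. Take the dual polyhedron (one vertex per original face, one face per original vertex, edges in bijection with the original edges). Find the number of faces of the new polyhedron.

4

The base solid has V = 4, E = 6, F = 4.
The dual swaps V and F and preserves E: V′ = F = 4, E′ = E = 6, F′ = V = 4.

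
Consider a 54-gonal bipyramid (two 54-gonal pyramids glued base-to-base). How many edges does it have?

A bipyramid over an n-gon has 2n triangular faces and n + 2 vertices: V = 54 + 2 = 56, E = 3·54 = 162, F = 2·54 = 108.

162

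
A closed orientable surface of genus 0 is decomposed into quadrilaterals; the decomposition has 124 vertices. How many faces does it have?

χ = 2 − 2·0 = 2, and every face is a square so 4F = 2E.
V − E + F = 2 with E = 4F/2 gives 124 − (4/2 − 1)·F = 2, so F = 122 and E = 244.

122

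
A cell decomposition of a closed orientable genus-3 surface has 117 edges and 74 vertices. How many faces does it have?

39

For a closed orientable surface of genus 3, χ = 2 − 2·3 = -4.
F = -4 − V + E = -4 − 74 + 117 = 39.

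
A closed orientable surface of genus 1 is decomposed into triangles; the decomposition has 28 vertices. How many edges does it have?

χ = 2 − 2·1 = 0, and every face is a triangle so 3F = 2E.
V − E + F = 0 with E = 3F/2 gives 28 − (3/2 − 1)·F = 0, so F = 56 and E = 84.

84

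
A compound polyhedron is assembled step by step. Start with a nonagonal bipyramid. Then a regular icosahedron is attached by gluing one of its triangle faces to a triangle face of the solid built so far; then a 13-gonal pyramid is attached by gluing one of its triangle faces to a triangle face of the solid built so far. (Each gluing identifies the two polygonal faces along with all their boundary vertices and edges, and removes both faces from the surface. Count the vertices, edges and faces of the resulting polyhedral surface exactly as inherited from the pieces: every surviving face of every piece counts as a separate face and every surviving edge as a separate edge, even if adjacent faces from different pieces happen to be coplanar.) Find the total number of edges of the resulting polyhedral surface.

A nonagonal bipyramid: V=11, E=27, F=18.
Attach a regular icosahedron (V=12, E=30, F=20) along a 3-gon: merge 3 vertices and 3 edges, delete both glued faces → V=20, E=54, F=36.
Attach a 13-gonal pyramid (V=14, E=26, F=14) along a 3-gon: merge 3 vertices and 3 edges, delete both glued faces → V=31, E=77, F=48.
Check: V − E + F = 31 − 77 + 48 = 2.

77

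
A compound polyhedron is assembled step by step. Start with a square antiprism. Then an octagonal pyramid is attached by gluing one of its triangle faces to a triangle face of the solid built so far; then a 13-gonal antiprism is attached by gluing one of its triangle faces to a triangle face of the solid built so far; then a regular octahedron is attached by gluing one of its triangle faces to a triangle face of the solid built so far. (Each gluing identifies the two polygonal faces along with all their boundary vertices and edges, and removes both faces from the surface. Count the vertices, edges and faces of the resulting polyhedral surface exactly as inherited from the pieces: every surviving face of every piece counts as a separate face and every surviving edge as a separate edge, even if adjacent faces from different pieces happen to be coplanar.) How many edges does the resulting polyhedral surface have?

87

A square antiprism: V=8, E=16, F=10.
Attach an octagonal pyramid (V=9, E=16, F=9) along a 3-gon: merge 3 vertices and 3 edges, delete both glued faces → V=14, E=29, F=17.
Attach a 13-gonal antiprism (V=26, E=52, F=28) along a 3-gon: merge 3 vertices and 3 edges, delete both glued faces → V=37, E=78, F=43.
Attach a regular octahedron (V=6, E=12, F=8) along a 3-gon: merge 3 vertices and 3 edges, delete both glued faces → V=40, E=87, F=49.
Check: V − E + F = 40 − 87 + 49 = 2.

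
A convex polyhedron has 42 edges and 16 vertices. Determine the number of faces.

Here V − E + F = 2.
F = 2 − V + E = 2 − 16 + 42 = 28.

28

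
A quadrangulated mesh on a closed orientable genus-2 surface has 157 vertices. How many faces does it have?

159

χ = 2 − 2·2 = -2, and every face is a square so 4F = 2E.
V − E + F = -2 with E = 4F/2 gives 157 − (4/2 − 1)·F = -2, so F = 159 and E = 318.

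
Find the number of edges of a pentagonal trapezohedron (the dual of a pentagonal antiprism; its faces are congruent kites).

20

The n-trapezohedron (dual of the n-antiprism) has V = 2·5 + 2 = 12, E = 4·5 = 20, F = 2·5 = 10.
Check: V − E + F = 12 − 20 + 10 = 2.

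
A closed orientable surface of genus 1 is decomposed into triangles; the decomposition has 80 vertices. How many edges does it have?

240

χ = 2 − 2·1 = 0, and every face is a triangle so 3F = 2E.
V − E + F = 0 with E = 3F/2 gives 80 − (3/2 − 1)·F = 0, so F = 160 and E = 240.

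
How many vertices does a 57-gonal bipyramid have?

59

A bipyramid over an n-gon has 2n triangular faces and n + 2 vertices: V = 57 + 2 = 59, E = 3·57 = 171, F = 2·57 = 114.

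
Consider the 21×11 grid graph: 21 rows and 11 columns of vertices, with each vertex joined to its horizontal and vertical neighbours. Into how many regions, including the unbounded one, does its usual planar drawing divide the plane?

The grid has V = 21·11 = 231 vertices and E = 21·10 + 11·20 = 430 edges.
F = 2 − V + E = 2 − 231 + 430 = 201.

201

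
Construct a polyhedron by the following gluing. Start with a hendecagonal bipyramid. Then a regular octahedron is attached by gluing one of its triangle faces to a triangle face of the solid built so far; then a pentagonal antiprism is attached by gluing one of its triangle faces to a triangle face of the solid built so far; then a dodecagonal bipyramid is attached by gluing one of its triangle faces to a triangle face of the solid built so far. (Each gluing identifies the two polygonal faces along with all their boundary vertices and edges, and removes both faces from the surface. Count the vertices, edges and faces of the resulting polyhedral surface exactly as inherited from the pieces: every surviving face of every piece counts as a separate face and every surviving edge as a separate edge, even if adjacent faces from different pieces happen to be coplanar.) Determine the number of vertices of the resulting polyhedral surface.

34

A hendecagonal bipyramid: V=13, E=33, F=22.
Attach a regular octahedron (V=6, E=12, F=8) along a 3-gon: merge 3 vertices and 3 edges, delete both glued faces → V=16, E=42, F=28.
Attach a pentagonal antiprism (V=10, E=20, F=12) along a 3-gon: merge 3 vertices and 3 edges, delete both glued faces → V=23, E=59, F=38.
Attach a dodecagonal bipyramid (V=14, E=36, F=24) along a 3-gon: merge 3 vertices and 3 edges, delete both glued faces → V=34, E=92, F=60.
Check: V − E + F = 34 − 92 + 60 = 2.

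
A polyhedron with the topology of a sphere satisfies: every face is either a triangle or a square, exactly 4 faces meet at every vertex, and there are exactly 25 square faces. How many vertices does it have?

Let x be the number of triangles; then F = 25 + x.
Edge–face incidences: 2E = 4·25 + 3·x = 100 + 3x.
Every vertex has degree 4, so 4V = 2E.
Euler: V − E + F = 2 ⇒ (2E)/4 − E + (25 + x) = 2.
Multiply by 8: 2·(2E) − 4·(2E) + 8·(25 + x) = 16, i.e. 200 + 8x − 2·(100 + 3x) = 16.
Collecting terms: 2x = 16, so x = 8.
Then 2E = 100 + 3·8 = 124, so E = 62, V = 2E/4 = 31, F = 25 + 8 = 33.

31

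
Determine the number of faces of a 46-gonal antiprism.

94

An antiprism on an n-gon has two n-gon caps and 2n triangles: V = 2·46 = 92, E = 4·46 = 184, F = 2·46 + 2 = 94.
Check: V − E + F = 92 − 184 + 94 = 2.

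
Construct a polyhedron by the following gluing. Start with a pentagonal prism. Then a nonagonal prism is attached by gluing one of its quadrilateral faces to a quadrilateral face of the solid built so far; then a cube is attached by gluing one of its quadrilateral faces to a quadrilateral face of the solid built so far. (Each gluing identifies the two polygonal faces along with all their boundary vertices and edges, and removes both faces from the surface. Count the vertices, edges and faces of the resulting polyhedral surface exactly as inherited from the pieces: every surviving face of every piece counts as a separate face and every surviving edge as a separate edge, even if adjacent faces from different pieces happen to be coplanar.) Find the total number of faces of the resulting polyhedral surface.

A pentagonal prism: V=10, E=15, F=7.
Attach a nonagonal prism (V=18, E=27, F=11) along a 4-gon: merge 4 vertices and 4 edges, delete both glued faces → V=24, E=38, F=16.
Attach a cube (V=8, E=12, F=6) along a 4-gon: merge 4 vertices and 4 edges, delete both glued faces → V=28, E=46, F=20.
Check: V − E + F = 28 − 46 + 20 = 2.

20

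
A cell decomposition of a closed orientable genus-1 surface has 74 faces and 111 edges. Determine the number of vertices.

37

For a closed orientable surface of genus 1, χ = 2 − 2·1 = 0.
V = 0 + E − F = 0 + 111 − 74 = 37.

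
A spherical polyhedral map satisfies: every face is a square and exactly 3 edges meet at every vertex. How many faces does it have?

Each face has 4 edges and each edge borders two faces, so 2E = 4F.
Each vertex has degree 3, so 3V = 2E and hence V = 4F/3.
Euler: V − E + F = 2 ⇒ (4F/3) − (4F/2) + F = 2.
Multiply by 6: (8 − 12 + 6)F = 12, i.e. 2F = 12.
So F = 6, E = 4·6/2 = 12, V = 4·6/3 = 8.

6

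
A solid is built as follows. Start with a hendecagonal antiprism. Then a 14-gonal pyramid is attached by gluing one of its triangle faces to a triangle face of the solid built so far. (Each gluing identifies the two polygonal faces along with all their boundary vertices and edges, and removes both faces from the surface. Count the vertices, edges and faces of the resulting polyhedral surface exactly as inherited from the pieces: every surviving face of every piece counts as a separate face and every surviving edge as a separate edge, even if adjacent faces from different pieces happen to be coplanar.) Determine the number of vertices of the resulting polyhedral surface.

A hendecagonal antiprism: V=22, E=44, F=24.
Attach a 14-gonal pyramid (V=15, E=28, F=15) along a 3-gon: merge 3 vertices and 3 edges, delete both glued faces → V=34, E=69, F=37.
Check: V − E + F = 34 − 69 + 37 = 2.

34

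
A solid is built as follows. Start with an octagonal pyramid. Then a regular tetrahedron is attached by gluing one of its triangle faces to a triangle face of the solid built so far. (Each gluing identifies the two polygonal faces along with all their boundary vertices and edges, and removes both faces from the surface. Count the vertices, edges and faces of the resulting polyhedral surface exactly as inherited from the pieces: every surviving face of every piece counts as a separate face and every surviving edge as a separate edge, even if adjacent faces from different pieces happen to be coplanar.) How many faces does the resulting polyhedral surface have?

11

An octagonal pyramid: V=9, E=16, F=9.
Attach a regular tetrahedron (V=4, E=6, F=4) along a 3-gon: merge 3 vertices and 3 edges, delete both glued faces → V=10, E=19, F=11.
Check: V − E + F = 10 − 19 + 11 = 2.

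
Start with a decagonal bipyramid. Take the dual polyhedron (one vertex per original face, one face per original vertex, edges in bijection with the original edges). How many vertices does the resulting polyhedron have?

The base solid has V = 12, E = 30, F = 20.
The dual swaps V and F and preserves E: V′ = F = 20, E′ = E = 30, F′ = V = 12.

20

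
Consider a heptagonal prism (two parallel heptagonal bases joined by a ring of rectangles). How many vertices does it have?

A prism on an n-gon has two n-gon bases and n rectangular sides: V = 2·7 = 14, E = 3·7 = 21, F = 7 + 2 = 9.

14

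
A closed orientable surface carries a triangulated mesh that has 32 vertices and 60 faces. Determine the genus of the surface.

Every face is a triangle, so 2E = 3·60 = 180, giving E = 90.
χ = V − E + F = 32 − 90 + 60 = 2.
For a closed orientable surface χ = 2 − 2g, so g = (2 − (2))/2 = 0.

0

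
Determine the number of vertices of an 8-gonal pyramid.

9

A pyramid on an n-gon base has one n-gon and n triangles: V = 8 + 1 = 9, E = 2·8 = 16, F = 8 + 1 = 9.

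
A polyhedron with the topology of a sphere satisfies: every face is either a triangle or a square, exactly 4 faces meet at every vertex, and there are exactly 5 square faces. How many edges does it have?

22

Let x be the number of triangles; then F = 5 + x.
Edge–face incidences: 2E = 4·5 + 3·x = 20 + 3x.
Every vertex has degree 4, so 4V = 2E.
Euler: V − E + F = 2 ⇒ (2E)/4 − E + (5 + x) = 2.
Multiply by 8: 2·(2E) − 4·(2E) + 8·(5 + x) = 16, i.e. 40 + 8x − 2·(20 + 3x) = 16.
Collecting terms: 2x = 16, so x = 8.
Then 2E = 20 + 3·8 = 44, so E = 22, V = 2E/4 = 11, F = 5 + 8 = 13.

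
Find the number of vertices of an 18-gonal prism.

36

A prism on an n-gon has two n-gon bases and n rectangular sides: V = 2·18 = 36, E = 3·18 = 54, F = 18 + 2 = 20.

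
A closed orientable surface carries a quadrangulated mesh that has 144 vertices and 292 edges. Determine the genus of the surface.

Every face is a square and each edge borders two faces, so 4F = 2·292, giving F = 146.
χ = V − E + F = 144 − 292 + 146 = -2.
For a closed orientable surface χ = 2 − 2g, so g = (2 − (-2))/2 = 2.

2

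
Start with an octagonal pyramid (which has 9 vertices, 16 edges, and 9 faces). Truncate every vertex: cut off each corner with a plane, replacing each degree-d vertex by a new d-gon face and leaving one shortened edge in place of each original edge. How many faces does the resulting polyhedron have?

Truncation replaces each original edge-end by a new vertex, so V′ = 2E = 32.
Each original edge survives, and each old vertex of degree d contributes d new edges; summing degrees gives Σd = 2E, so E′ = E + 2E = 3E = 48.
Each original face survives and each original vertex becomes one new face: F′ = F + V = 18.

18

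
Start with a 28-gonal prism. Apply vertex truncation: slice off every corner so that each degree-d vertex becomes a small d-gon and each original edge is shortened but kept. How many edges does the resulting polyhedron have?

The base solid has V = 56, E = 84, F = 30.
Truncation replaces each original edge-end by a new vertex, so V′ = 2E = 168.
Each original edge survives, and each old vertex of degree d contributes d new edges; summing degrees gives Σd = 2E, so E′ = E + 2E = 3E = 252.
Each original face survives and each original vertex becomes one new face: F′ = F + V = 86.

252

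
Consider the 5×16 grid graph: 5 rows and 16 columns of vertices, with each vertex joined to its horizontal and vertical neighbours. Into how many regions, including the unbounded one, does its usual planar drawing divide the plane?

The grid has V = 5·16 = 80 vertices and E = 5·15 + 16·4 = 139 edges.
F = 2 − V + E = 2 − 80 + 139 = 61.

61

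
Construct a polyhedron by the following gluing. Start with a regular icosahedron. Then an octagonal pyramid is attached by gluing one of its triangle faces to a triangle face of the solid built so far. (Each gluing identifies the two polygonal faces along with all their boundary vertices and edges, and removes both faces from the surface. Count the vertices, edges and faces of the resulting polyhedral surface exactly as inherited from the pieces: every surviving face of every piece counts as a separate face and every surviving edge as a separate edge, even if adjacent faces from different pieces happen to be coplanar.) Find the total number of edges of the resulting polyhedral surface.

A regular icosahedron: V=12, E=30, F=20.
Attach an octagonal pyramid (V=9, E=16, F=9) along a 3-gon: merge 3 vertices and 3 edges, delete both glued faces → V=18, E=43, F=27.
Check: V − E + F = 18 − 43 + 27 = 2.

43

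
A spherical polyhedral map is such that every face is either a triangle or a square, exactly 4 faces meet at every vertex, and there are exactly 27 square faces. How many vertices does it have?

33

Let x be the number of triangles; then F = 27 + x.
Edge–face incidences: 2E = 4·27 + 3·x = 108 + 3x.
Every vertex has degree 4, so 4V = 2E.
Euler: V − E + F = 2 ⇒ (2E)/4 − E + (27 + x) = 2.
Multiply by 8: 2·(2E) − 4·(2E) + 8·(27 + x) = 16, i.e. 216 + 8x − 2·(108 + 3x) = 16.
Collecting terms: 2x = 16, so x = 8.
Then 2E = 108 + 3·8 = 132, so E = 66, V = 2E/4 = 33, F = 27 + 8 = 35.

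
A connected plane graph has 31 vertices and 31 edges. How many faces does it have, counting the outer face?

Euler's formula for a connected plane graph: V − E + F = 2, so F = 2 − 31 + 31 = 2.

2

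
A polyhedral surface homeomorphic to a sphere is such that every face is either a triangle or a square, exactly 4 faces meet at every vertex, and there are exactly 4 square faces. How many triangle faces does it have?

Let x be the number of triangles; then F = 4 + x.
Edge–face incidences: 2E = 4·4 + 3·x = 16 + 3x.
Every vertex has degree 4, so 4V = 2E.
Euler: V − E + F = 2 ⇒ (2E)/4 − E + (4 + x) = 2.
Multiply by 8: 2·(2E) − 4·(2E) + 8·(4 + x) = 16, i.e. 32 + 8x − 2·(16 + 3x) = 16.
Collecting terms: 2x = 16, so x = 8.
Then 2E = 16 + 3·8 = 40, so E = 20, V = 2E/4 = 10, F = 4 + 8 = 12.

8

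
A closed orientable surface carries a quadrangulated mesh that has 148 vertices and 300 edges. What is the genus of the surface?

2

Every face is a square and each edge borders two faces, so 4F = 2·300, giving F = 150.
χ = V − E + F = 148 − 300 + 150 = -2.
For a closed orientable surface χ = 2 − 2g, so g = (2 − (-2))/2 = 2.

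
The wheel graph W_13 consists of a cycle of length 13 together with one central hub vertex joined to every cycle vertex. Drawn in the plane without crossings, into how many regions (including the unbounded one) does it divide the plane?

14

W_13 has V = 13 + 1 = 14 vertices and E = 2·13 = 26 edges.
By Euler's formula F = 2 − V + E = 2 − 14 + 26 = 14.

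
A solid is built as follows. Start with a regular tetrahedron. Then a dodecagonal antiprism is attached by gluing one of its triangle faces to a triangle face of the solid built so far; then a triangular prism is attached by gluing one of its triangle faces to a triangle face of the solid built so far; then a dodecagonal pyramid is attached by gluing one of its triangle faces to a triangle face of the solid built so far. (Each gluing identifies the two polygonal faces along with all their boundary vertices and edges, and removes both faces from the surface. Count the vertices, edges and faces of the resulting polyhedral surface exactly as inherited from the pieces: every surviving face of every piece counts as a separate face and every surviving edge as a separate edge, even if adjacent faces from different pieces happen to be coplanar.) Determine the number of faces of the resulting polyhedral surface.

42

A regular tetrahedron: V=4, E=6, F=4.
Attach a dodecagonal antiprism (V=24, E=48, F=26) along a 3-gon: merge 3 vertices and 3 edges, delete both glued faces → V=25, E=51, F=28.
Attach a triangular prism (V=6, E=9, F=5) along a 3-gon: merge 3 vertices and 3 edges, delete both glued faces → V=28, E=57, F=31.
Attach a dodecagonal pyramid (V=13, E=24, F=13) along a 3-gon: merge 3 vertices and 3 edges, delete both glued faces → V=38, E=78, F=42.
Check: V − E + F = 38 − 78 + 42 = 2.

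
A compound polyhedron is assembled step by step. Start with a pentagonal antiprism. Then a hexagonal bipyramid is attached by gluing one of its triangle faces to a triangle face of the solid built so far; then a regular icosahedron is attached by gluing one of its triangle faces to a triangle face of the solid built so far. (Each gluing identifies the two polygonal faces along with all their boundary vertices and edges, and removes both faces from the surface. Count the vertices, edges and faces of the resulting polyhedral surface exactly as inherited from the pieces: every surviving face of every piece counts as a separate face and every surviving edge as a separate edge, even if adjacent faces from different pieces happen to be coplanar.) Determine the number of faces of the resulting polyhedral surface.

40

A pentagonal antiprism: V=10, E=20, F=12.
Attach a hexagonal bipyramid (V=8, E=18, F=12) along a 3-gon: merge 3 vertices and 3 edges, delete both glued faces → V=15, E=35, F=22.
Attach a regular icosahedron (V=12, E=30, F=20) along a 3-gon: merge 3 vertices and 3 edges, delete both glued faces → V=24, E=62, F=40.
Check: V − E + F = 24 − 62 + 40 = 2.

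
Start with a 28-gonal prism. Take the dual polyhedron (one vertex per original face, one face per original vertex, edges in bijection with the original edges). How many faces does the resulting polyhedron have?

56

The base solid has V = 56, E = 84, F = 30.
The dual swaps V and F and preserves E: V′ = F = 30, E′ = E = 84, F′ = V = 56.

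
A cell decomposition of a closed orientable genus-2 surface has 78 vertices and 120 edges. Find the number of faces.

40

For a closed orientable surface of genus 2, χ = 2 − 2·2 = -2.
F = -2 − V + E = -2 − 78 + 120 = 40.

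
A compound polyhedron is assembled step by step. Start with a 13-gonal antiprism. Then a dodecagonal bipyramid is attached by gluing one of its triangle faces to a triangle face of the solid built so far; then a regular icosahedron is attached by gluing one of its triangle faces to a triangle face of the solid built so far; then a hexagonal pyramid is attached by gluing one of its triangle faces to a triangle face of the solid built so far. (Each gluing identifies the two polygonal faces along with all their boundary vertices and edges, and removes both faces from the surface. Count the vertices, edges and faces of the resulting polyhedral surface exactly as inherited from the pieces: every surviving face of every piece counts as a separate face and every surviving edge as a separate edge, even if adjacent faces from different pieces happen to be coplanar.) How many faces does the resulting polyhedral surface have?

73

A 13-gonal antiprism: V=26, E=52, F=28.
Attach a dodecagonal bipyramid (V=14, E=36, F=24) along a 3-gon: merge 3 vertices and 3 edges, delete both glued faces → V=37, E=85, F=50.
Attach a regular icosahedron (V=12, E=30, F=20) along a 3-gon: merge 3 vertices and 3 edges, delete both glued faces → V=46, E=112, F=68.
Attach a hexagonal pyramid (V=7, E=12, F=7) along a 3-gon: merge 3 vertices and 3 edges, delete both glued faces → V=50, E=121, F=73.
Check: V − E + F = 50 − 121 + 73 = 2.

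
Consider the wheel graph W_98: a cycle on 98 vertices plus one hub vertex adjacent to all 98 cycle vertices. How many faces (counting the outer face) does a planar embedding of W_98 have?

99

W_98 has V = 98 + 1 = 99 vertices and E = 2·98 = 196 edges.
By Euler's formula F = 2 − V + E = 2 − 99 + 196 = 99.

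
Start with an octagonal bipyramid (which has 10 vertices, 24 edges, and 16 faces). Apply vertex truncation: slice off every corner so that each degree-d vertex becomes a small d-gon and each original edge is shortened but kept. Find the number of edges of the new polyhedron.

Truncation replaces each original edge-end by a new vertex, so V′ = 2E = 48.
Each original edge survives, and each old vertex of degree d contributes d new edges; summing degrees gives Σd = 2E, so E′ = E + 2E = 3E = 72.
Each original face survives and each original vertex becomes one new face: F′ = F + V = 26.

72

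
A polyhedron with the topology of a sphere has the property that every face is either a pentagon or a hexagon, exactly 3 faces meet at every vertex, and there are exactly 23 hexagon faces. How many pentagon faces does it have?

12

Let x be the number of pentagons; then F = 23 + x.
Edge–face incidences: 2E = 6·23 + 5·x = 138 + 5x.
Every vertex has degree 3, so 3V = 2E.
Euler: V − E + F = 2 ⇒ (2E)/3 − E + (23 + x) = 2.
Multiply by 6: 2·(2E) − 3·(2E) + 6·(23 + x) = 12, i.e. 138 + 6x − (138 + 5x) = 12.
Collecting terms: x = 12.
Then 2E = 138 + 5·12 = 198, so E = 99, V = 2E/3 = 66, F = 23 + 12 = 35.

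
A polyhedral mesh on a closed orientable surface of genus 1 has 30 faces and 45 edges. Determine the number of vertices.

For a closed orientable surface of genus 1, χ = 2 − 2·1 = 0.
V = 0 + E − F = 0 + 45 − 30 = 15.

15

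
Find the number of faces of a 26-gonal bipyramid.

52

A bipyramid over an n-gon has 2n triangular faces and n + 2 vertices: V = 26 + 2 = 28, E = 3·26 = 78, F = 2·26 = 52.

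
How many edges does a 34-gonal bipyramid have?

A bipyramid over an n-gon has 2n triangular faces and n + 2 vertices: V = 34 + 2 = 36, E = 3·34 = 102, F = 2·34 = 68.

102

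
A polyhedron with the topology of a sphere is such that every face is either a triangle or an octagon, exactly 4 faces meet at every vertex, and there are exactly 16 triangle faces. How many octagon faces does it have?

2

Let x be the number of octagons; then F = 16 + x.
Edge–face incidences: 2E = 3·16 + 8·x = 48 + 8x.
Every vertex has degree 4, so 4V = 2E.
Euler: V − E + F = 2 ⇒ (2E)/4 − E + (16 + x) = 2.
Multiply by 8: 2·(2E) − 4·(2E) + 8·(16 + x) = 16, i.e. 128 + 8x − 2·(48 + 8x) = 16.
Collecting terms: −8x + 32 = 16, so −8x = −16, so x = 2.
Then 2E = 48 + 8·2 = 64, so E = 32, V = 2E/4 = 16, F = 16 + 2 = 18.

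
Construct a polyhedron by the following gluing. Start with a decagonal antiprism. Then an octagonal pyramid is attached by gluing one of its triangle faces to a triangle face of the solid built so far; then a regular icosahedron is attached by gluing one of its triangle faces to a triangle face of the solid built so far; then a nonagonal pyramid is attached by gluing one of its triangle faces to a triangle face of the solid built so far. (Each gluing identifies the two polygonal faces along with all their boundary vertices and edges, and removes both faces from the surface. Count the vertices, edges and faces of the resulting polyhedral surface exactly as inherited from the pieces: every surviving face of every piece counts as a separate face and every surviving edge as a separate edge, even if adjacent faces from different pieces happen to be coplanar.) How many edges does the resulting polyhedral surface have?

95

A decagonal antiprism: V=20, E=40, F=22.
Attach an octagonal pyramid (V=9, E=16, F=9) along a 3-gon: merge 3 vertices and 3 edges, delete both glued faces → V=26, E=53, F=29.
Attach a regular icosahedron (V=12, E=30, F=20) along a 3-gon: merge 3 vertices and 3 edges, delete both glued faces → V=35, E=80, F=47.
Attach a nonagonal pyramid (V=10, E=18, F=10) along a 3-gon: merge 3 vertices and 3 edges, delete both glued faces → V=42, E=95, F=55.
Check: V − E + F = 42 − 95 + 55 = 2.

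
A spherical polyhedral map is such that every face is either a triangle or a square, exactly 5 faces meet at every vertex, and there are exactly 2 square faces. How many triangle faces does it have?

24

Let x be the number of triangles; then F = 2 + x.
Edge–face incidences: 2E = 4·2 + 3·x = 8 + 3x.
Every vertex has degree 5, so 5V = 2E.
Euler: V − E + F = 2 ⇒ (2E)/5 − E + (2 + x) = 2.
Multiply by 10: 2·(2E) − 5·(2E) + 10·(2 + x) = 20, i.e. 20 + 10x − 3·(8 + 3x) = 20.
Collecting terms: x − 4 = 20, so x = 24.
Then 2E = 8 + 3·24 = 80, so E = 40, V = 2E/5 = 16, F = 2 + 24 = 26.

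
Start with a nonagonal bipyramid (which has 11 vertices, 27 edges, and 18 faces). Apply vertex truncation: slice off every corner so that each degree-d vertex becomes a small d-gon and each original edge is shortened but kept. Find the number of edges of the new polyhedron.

81

Truncation replaces each original edge-end by a new vertex, so V′ = 2E = 54.
Each original edge survives, and each old vertex of degree d contributes d new edges; summing degrees gives Σd = 2E, so E′ = E + 2E = 3E = 81.
Each original face survives and each original vertex becomes one new face: F′ = F + V = 29.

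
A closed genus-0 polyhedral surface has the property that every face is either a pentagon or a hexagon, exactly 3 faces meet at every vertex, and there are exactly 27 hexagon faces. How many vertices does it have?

74

Let x be the number of pentagons; then F = 27 + x.
Edge–face incidences: 2E = 6·27 + 5·x = 162 + 5x.
Every vertex has degree 3, so 3V = 2E.
Euler: V − E + F = 2 ⇒ (2E)/3 − E + (27 + x) = 2.
Multiply by 6: 2·(2E) − 3·(2E) + 6·(27 + x) = 12, i.e. 162 + 6x − (162 + 5x) = 12.
Collecting terms: x = 12.
Then 2E = 162 + 5·12 = 222, so E = 111, V = 2E/3 = 74, F = 27 + 12 = 39.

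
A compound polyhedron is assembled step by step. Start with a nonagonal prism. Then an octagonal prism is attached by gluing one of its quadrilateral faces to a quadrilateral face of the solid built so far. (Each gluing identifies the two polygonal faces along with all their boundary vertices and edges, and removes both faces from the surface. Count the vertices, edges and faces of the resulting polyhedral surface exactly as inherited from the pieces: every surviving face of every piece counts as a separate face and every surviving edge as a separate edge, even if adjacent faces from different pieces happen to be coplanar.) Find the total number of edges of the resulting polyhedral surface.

A nonagonal prism: V=18, E=27, F=11.
Attach an octagonal prism (V=16, E=24, F=10) along a 4-gon: merge 4 vertices and 4 edges, delete both glued faces → V=30, E=47, F=19.
Check: V − E + F = 30 − 47 + 19 = 2.

47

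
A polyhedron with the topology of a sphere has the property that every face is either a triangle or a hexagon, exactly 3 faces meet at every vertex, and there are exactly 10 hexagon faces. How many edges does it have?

36

Let x be the number of triangles; then F = 10 + x.
Edge–face incidences: 2E = 6·10 + 3·x = 60 + 3x.
Every vertex has degree 3, so 3V = 2E.
Euler: V − E + F = 2 ⇒ (2E)/3 − E + (10 + x) = 2.
Multiply by 6: 2·(2E) − 3·(2E) + 6·(10 + x) = 12, i.e. 60 + 6x − (60 + 3x) = 12.
Collecting terms: 3x = 12, so x = 4.
Then 2E = 60 + 3·4 = 72, so E = 36, V = 2E/3 = 24, F = 10 + 4 = 14.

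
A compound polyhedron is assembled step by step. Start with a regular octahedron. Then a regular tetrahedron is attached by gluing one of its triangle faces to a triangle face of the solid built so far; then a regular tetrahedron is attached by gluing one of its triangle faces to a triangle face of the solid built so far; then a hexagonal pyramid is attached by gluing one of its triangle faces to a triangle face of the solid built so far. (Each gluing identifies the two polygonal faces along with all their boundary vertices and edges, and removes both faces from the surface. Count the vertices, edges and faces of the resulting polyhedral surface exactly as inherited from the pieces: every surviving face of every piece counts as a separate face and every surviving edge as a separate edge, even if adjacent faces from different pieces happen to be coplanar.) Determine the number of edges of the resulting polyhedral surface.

A regular octahedron: V=6, E=12, F=8.
Attach a regular tetrahedron (V=4, E=6, F=4) along a 3-gon: merge 3 vertices and 3 edges, delete both glued faces → V=7, E=15, F=10.
Attach a regular tetrahedron (V=4, E=6, F=4) along a 3-gon: merge 3 vertices and 3 edges, delete both glued faces → V=8, E=18, F=12.
Attach a hexagonal pyramid (V=7, E=12, F=7) along a 3-gon: merge 3 vertices and 3 edges, delete both glued faces → V=12, E=27, F=17.
Check: V − E + F = 12 − 27 + 17 = 2.

27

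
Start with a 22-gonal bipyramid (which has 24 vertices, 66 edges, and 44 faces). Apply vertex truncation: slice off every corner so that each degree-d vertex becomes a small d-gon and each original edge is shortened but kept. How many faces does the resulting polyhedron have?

Truncation replaces each original edge-end by a new vertex, so V′ = 2E = 132.
Each original edge survives, and each old vertex of degree d contributes d new edges; summing degrees gives Σd = 2E, so E′ = E + 2E = 3E = 198.
Each original face survives and each original vertex becomes one new face: F′ = F + V = 68.

68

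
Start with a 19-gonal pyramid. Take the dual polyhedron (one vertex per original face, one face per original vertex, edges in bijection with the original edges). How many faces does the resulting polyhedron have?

20

The base solid has V = 20, E = 38, F = 20.
The dual swaps V and F and preserves E: V′ = F = 20, E′ = E = 38, F′ = V = 20.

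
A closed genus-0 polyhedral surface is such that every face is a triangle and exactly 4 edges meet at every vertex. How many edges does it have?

Each face has 3 edges and each edge borders two faces, so 2E = 3F.
Each vertex has degree 4, so 4V = 2E and hence V = 3F/4.
Euler: V − E + F = 2 ⇒ (3F/4) − (3F/2) + F = 2.
Multiply by 8: (6 − 12 + 8)F = 16, i.e. 2F = 16.
So F = 8, E = 3·8/2 = 12, V = 3·8/4 = 6.

12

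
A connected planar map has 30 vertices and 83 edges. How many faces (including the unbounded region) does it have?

Euler's formula for a connected plane graph: V − E + F = 2, so F = 2 − 30 + 83 = 55.

55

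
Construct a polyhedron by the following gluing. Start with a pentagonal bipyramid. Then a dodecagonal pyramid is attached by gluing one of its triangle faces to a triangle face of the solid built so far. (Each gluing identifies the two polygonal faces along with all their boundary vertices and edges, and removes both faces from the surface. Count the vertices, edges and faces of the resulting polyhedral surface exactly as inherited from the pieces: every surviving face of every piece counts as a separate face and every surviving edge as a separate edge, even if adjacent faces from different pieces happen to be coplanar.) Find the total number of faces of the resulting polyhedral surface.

A pentagonal bipyramid: V=7, E=15, F=10.
Attach a dodecagonal pyramid (V=13, E=24, F=13) along a 3-gon: merge 3 vertices and 3 edges, delete both glued faces → V=17, E=36, F=21.
Check: V − E + F = 17 − 36 + 21 = 2.

21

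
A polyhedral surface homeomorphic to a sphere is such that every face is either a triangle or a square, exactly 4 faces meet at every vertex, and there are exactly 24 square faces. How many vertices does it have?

30

Let x be the number of triangles; then F = 24 + x.
Edge–face incidences: 2E = 4·24 + 3·x = 96 + 3x.
Every vertex has degree 4, so 4V = 2E.
Euler: V − E + F = 2 ⇒ (2E)/4 − E + (24 + x) = 2.
Multiply by 8: 2·(2E) − 4·(2E) + 8·(24 + x) = 16, i.e. 192 + 8x − 2·(96 + 3x) = 16.
Collecting terms: 2x = 16, so x = 8.
Then 2E = 96 + 3·8 = 120, so E = 60, V = 2E/4 = 30, F = 24 + 8 = 32.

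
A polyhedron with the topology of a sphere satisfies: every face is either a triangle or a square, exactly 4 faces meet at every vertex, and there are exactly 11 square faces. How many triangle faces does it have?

Let x be the number of triangles; then F = 11 + x.
Edge–face incidences: 2E = 4·11 + 3·x = 44 + 3x.
Every vertex has degree 4, so 4V = 2E.
Euler: V − E + F = 2 ⇒ (2E)/4 − E + (11 + x) = 2.
Multiply by 8: 2·(2E) − 4·(2E) + 8·(11 + x) = 16, i.e. 88 + 8x − 2·(44 + 3x) = 16.
Collecting terms: 2x = 16, so x = 8.
Then 2E = 44 + 3·8 = 68, so E = 34, V = 2E/4 = 17, F = 11 + 8 = 19.

8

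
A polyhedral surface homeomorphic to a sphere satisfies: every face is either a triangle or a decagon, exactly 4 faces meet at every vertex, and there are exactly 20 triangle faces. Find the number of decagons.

Let x be the number of decagons; then F = 20 + x.
Edge–face incidences: 2E = 3·20 + 10·x = 60 + 10x.
Every vertex has degree 4, so 4V = 2E.
Euler: V − E + F = 2 ⇒ (2E)/4 − E + (20 + x) = 2.
Multiply by 8: 2·(2E) − 4·(2E) + 8·(20 + x) = 16, i.e. 160 + 8x − 2·(60 + 10x) = 16.
Collecting terms: −12x + 40 = 16, so −12x = −24, so x = 2.
Then 2E = 60 + 10·2 = 80, so E = 40, V = 2E/4 = 20, F = 20 + 2 = 22.

2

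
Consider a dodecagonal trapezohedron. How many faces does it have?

The n-trapezohedron (dual of the n-antiprism) has V = 2·12 + 2 = 26, E = 4·12 = 48, F = 2·12 = 24.

24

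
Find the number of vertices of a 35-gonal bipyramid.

37

A bipyramid over an n-gon has 2n triangular faces and n + 2 vertices: V = 35 + 2 = 37, E = 3·35 = 105, F = 2·35 = 70.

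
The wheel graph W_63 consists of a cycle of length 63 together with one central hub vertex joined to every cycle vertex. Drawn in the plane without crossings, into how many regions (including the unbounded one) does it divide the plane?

64

W_63 has V = 63 + 1 = 64 vertices and E = 2·63 = 126 edges.
By Euler's formula F = 2 − V + E = 2 − 64 + 126 = 64.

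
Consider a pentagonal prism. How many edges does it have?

A prism on an n-gon has two n-gon bases and n rectangular sides: V = 2·5 = 10, E = 3·5 = 15, F = 5 + 2 = 7.

15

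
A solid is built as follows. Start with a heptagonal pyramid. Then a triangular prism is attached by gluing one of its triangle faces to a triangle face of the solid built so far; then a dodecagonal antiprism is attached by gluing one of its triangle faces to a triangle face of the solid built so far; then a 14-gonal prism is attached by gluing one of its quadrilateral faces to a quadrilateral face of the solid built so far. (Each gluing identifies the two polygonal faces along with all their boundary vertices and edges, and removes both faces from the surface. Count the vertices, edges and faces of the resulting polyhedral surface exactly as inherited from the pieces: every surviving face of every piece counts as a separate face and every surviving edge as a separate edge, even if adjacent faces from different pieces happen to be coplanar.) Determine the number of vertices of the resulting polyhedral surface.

56

A heptagonal pyramid: V=8, E=14, F=8.
Attach a triangular prism (V=6, E=9, F=5) along a 3-gon: merge 3 vertices and 3 edges, delete both glued faces → V=11, E=20, F=11.
Attach a dodecagonal antiprism (V=24, E=48, F=26) along a 3-gon: merge 3 vertices and 3 edges, delete both glued faces → V=32, E=65, F=35.
Attach a 14-gonal prism (V=28, E=42, F=16) along a 4-gon: merge 4 vertices and 4 edges, delete both glued faces → V=56, E=103, F=49.
Check: V − E + F = 56 − 103 + 49 = 2.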